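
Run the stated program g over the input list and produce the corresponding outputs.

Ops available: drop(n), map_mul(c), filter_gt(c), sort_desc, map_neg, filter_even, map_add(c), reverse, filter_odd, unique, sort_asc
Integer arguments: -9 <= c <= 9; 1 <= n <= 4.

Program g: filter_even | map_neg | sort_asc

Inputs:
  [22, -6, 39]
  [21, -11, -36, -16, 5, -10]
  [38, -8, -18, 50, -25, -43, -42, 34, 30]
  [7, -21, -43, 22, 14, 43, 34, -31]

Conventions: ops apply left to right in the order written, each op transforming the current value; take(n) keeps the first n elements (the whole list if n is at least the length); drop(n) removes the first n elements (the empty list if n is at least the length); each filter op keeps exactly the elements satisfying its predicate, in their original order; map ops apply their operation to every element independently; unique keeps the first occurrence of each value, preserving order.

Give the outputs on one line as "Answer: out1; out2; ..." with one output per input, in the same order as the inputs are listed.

[-22, 6]; [10, 16, 36]; [-50, -38, -34, -30, 8, 18, 42]; [-34, -22, -14]

Execution, op by op:
  [22, -6, 39] -> [22, -6] -> [-22, 6] -> [-22, 6]
  [21, -11, -36, -16, 5, -10] -> [-36, -16, -10] -> [36, 16, 10] -> [10, 16, 36]
  [38, -8, -18, 50, -25, -43, -42, 34, 30] -> [38, -8, -18, 50, -42, 34, 30] -> [-38, 8, 18, -50, 42, -34, -30] -> [-50, -38, -34, -30, 8, 18, 42]
  [7, -21, -43, 22, 14, 43, 34, -31] -> [22, 14, 34] -> [-22, -14, -34] -> [-34, -22, -14]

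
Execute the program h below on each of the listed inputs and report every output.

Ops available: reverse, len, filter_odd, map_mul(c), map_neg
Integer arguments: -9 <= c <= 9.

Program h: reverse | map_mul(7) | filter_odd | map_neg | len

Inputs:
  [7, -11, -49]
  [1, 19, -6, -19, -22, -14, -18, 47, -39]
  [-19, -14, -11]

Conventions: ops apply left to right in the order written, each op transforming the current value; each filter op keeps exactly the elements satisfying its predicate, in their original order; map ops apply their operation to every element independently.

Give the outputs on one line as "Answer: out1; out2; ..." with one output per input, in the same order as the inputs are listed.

Execution, op by op:
  [7, -11, -49] -> [-49, -11, 7] -> [-343, -77, 49] -> [-343, -77, 49] -> [343, 77, -49] -> 3
  [1, 19, -6, -19, -22, -14, -18, 47, -39] -> [-39, 47, -18, -14, -22, -19, -6, 19, 1] -> [-273, 329, -126, -98, -154, -133, -42, 133, 7] -> [-273, 329, -133, 133, 7] -> [273, -329, 133, -133, -7] -> 5
  [-19, -14, -11] -> [-11, -14, -19] -> [-77, -98, -133] -> [-77, -133] -> [77, 133] -> 2

3; 5; 2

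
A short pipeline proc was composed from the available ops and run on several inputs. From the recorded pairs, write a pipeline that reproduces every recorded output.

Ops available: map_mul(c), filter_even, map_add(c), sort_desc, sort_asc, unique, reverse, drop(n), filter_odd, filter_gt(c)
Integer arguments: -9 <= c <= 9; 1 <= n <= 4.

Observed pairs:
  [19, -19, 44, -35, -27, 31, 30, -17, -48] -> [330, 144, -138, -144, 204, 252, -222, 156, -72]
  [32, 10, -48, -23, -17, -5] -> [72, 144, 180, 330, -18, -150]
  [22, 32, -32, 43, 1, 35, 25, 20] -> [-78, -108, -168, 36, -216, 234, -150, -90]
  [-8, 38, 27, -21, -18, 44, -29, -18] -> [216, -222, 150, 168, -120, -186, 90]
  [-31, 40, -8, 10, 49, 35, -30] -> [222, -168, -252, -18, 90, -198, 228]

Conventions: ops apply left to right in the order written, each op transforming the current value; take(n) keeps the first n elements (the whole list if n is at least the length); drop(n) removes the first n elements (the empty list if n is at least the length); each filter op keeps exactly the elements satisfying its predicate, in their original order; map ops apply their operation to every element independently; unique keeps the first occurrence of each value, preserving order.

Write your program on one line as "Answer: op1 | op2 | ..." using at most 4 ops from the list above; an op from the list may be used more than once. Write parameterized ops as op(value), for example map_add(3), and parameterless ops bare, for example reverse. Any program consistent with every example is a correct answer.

unique | map_add(-7) | reverse | map_mul(-6)

Check, running the answer program on each example:
  [19, -19, 44, -35, -27, 31, 30, -17, -48] -> [19, -19, 44, -35, -27, 31, 30, -17, -48] -> [12, -26, 37, -42, -34, 24, 23, -24, -55] -> [-55, -24, 23, 24, -34, -42, 37, -26, 12] -> [330, 144, -138, -144, 204, 252, -222, 156, -72]
  [32, 10, -48, -23, -17, -5] -> [32, 10, -48, -23, -17, -5] -> [25, 3, -55, -30, -24, -12] -> [-12, -24, -30, -55, 3, 25] -> [72, 144, 180, 330, -18, -150]
  [22, 32, -32, 43, 1, 35, 25, 20] -> [22, 32, -32, 43, 1, 35, 25, 20] -> [15, 25, -39, 36, -6, 28, 18, 13] -> [13, 18, 28, -6, 36, -39, 25, 15] -> [-78, -108, -168, 36, -216, 234, -150, -90]
  [-8, 38, 27, -21, -18, 44, -29, -18] -> [-8, 38, 27, -21, -18, 44, -29] -> [-15, 31, 20, -28, -25, 37, -36] -> [-36, 37, -25, -28, 20, 31, -15] -> [216, -222, 150, 168, -120, -186, 90]
  [-31, 40, -8, 10, 49, 35, -30] -> [-31, 40, -8, 10, 49, 35, -30] -> [-38, 33, -15, 3, 42, 28, -37] -> [-37, 28, 42, 3, -15, 33, -38] -> [222, -168, -252, -18, 90, -198, 228]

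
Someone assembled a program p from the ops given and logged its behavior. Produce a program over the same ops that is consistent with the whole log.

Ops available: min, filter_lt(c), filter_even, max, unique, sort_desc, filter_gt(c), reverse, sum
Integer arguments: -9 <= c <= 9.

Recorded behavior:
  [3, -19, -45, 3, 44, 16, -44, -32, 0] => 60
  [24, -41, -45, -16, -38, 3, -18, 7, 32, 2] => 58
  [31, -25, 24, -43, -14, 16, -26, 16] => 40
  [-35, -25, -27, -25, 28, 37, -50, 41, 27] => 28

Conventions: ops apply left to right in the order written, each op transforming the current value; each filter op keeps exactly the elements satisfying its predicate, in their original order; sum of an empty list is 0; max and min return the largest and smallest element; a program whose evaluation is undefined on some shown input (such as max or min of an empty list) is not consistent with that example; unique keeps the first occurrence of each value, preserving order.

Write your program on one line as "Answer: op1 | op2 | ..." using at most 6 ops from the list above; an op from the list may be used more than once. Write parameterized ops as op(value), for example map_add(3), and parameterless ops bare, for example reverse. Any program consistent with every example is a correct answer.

filter_even | filter_gt(-4) | reverse | unique | sum

Check, running the answer program on each example:
  [3, -19, -45, 3, 44, 16, -44, -32, 0] -> [44, 16, -44, -32, 0] -> [44, 16, 0] -> [0, 16, 44] -> [0, 16, 44] -> 60
  [24, -41, -45, -16, -38, 3, -18, 7, 32, 2] -> [24, -16, -38, -18, 32, 2] -> [24, 32, 2] -> [2, 32, 24] -> [2, 32, 24] -> 58
  [31, -25, 24, -43, -14, 16, -26, 16] -> [24, -14, 16, -26, 16] -> [24, 16, 16] -> [16, 16, 24] -> [16, 24] -> 40
  [-35, -25, -27, -25, 28, 37, -50, 41, 27] -> [28, -50] -> [28] -> [28] -> [28] -> 28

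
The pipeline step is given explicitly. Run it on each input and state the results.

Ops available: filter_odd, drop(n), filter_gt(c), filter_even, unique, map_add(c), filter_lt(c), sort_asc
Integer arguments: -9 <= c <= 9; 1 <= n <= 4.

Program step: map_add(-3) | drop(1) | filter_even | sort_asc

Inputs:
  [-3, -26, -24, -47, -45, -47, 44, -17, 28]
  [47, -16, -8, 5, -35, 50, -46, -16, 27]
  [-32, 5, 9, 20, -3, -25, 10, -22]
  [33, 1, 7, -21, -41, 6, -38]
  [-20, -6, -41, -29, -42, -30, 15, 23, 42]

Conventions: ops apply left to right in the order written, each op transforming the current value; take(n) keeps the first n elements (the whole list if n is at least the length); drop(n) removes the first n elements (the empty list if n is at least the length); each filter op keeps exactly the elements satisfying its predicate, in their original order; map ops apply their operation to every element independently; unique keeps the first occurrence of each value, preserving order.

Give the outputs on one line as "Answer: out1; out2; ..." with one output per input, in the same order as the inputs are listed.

[-50, -50, -48, -20]; [-38, 2, 24]; [-28, -6, 2, 6]; [-44, -24, -2, 4]; [-44, -32, 12, 20]

Execution, op by op:
  [-3, -26, -24, -47, -45, -47, 44, -17, 28] -> [-6, -29, -27, -50, -48, -50, 41, -20, 25] -> [-29, -27, -50, -48, -50, 41, -20, 25] -> [-50, -48, -50, -20] -> [-50, -50, -48, -20]
  [47, -16, -8, 5, -35, 50, -46, -16, 27] -> [44, -19, -11, 2, -38, 47, -49, -19, 24] -> [-19, -11, 2, -38, 47, -49, -19, 24] -> [2, -38, 24] -> [-38, 2, 24]
  [-32, 5, 9, 20, -3, -25, 10, -22] -> [-35, 2, 6, 17, -6, -28, 7, -25] -> [2, 6, 17, -6, -28, 7, -25] -> [2, 6, -6, -28] -> [-28, -6, 2, 6]
  [33, 1, 7, -21, -41, 6, -38] -> [30, -2, 4, -24, -44, 3, -41] -> [-2, 4, -24, -44, 3, -41] -> [-2, 4, -24, -44] -> [-44, -24, -2, 4]
  [-20, -6, -41, -29, -42, -30, 15, 23, 42] -> [-23, -9, -44, -32, -45, -33, 12, 20, 39] -> [-9, -44, -32, -45, -33, 12, 20, 39] -> [-44, -32, 12, 20] -> [-44, -32, 12, 20]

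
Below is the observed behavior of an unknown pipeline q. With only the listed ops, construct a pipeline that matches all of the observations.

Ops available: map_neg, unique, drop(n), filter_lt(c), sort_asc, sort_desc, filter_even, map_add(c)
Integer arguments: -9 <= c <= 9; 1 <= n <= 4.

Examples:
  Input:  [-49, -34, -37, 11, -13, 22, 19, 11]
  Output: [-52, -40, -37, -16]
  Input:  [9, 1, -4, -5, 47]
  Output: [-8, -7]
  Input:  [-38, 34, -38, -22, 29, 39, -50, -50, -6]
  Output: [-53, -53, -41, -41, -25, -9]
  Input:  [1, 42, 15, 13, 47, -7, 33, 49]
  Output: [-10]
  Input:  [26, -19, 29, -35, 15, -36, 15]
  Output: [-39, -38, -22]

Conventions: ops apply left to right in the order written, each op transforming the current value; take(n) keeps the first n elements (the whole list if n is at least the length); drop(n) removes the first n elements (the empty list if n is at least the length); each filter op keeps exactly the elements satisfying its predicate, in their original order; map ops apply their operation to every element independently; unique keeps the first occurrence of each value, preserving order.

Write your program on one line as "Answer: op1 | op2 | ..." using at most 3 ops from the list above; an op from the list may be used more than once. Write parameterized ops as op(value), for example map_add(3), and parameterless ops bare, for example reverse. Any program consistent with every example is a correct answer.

map_add(-3) | sort_asc | filter_lt(-6)

Check, running the answer program on each example:
  [-49, -34, -37, 11, -13, 22, 19, 11] -> [-52, -37, -40, 8, -16, 19, 16, 8] -> [-52, -40, -37, -16, 8, 8, 16, 19] -> [-52, -40, -37, -16]
  [9, 1, -4, -5, 47] -> [6, -2, -7, -8, 44] -> [-8, -7, -2, 6, 44] -> [-8, -7]
  [-38, 34, -38, -22, 29, 39, -50, -50, -6] -> [-41, 31, -41, -25, 26, 36, -53, -53, -9] -> [-53, -53, -41, -41, -25, -9, 26, 31, 36] -> [-53, -53, -41, -41, -25, -9]
  [1, 42, 15, 13, 47, -7, 33, 49] -> [-2, 39, 12, 10, 44, -10, 30, 46] -> [-10, -2, 10, 12, 30, 39, 44, 46] -> [-10]
  [26, -19, 29, -35, 15, -36, 15] -> [23, -22, 26, -38, 12, -39, 12] -> [-39, -38, -22, 12, 12, 23, 26] -> [-39, -38, -22]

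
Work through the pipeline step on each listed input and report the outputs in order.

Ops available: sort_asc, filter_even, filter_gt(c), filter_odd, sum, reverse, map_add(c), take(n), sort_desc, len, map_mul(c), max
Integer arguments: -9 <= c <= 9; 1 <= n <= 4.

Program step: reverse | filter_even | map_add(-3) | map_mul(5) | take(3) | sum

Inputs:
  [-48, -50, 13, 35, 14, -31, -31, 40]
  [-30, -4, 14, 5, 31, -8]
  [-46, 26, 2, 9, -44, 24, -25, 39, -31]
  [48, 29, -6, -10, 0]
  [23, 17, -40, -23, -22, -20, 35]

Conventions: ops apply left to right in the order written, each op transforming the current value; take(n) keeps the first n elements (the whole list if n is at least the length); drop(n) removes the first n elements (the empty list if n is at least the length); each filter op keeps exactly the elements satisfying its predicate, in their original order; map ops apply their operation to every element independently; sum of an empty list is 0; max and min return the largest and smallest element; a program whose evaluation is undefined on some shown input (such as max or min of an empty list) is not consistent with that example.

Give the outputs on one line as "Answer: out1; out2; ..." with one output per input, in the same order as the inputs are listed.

-25; -35; -135; -125; -455

Execution, op by op:
  [-48, -50, 13, 35, 14, -31, -31, 40] -> [40, -31, -31, 14, 35, 13, -50, -48] -> [40, 14, -50, -48] -> [37, 11, -53, -51] -> [185, 55, -265, -255] -> [185, 55, -265] -> -25
  [-30, -4, 14, 5, 31, -8] -> [-8, 31, 5, 14, -4, -30] -> [-8, 14, -4, -30] -> [-11, 11, -7, -33] -> [-55, 55, -35, -165] -> [-55, 55, -35] -> -35
  [-46, 26, 2, 9, -44, 24, -25, 39, -31] -> [-31, 39, -25, 24, -44, 9, 2, 26, -46] -> [24, -44, 2, 26, -46] -> [21, -47, -1, 23, -49] -> [105, -235, -5, 115, -245] -> [105, -235, -5] -> -135
  [48, 29, -6, -10, 0] -> [0, -10, -6, 29, 48] -> [0, -10, -6, 48] -> [-3, -13, -9, 45] -> [-15, -65, -45, 225] -> [-15, -65, -45] -> -125
  [23, 17, -40, -23, -22, -20, 35] -> [35, -20, -22, -23, -40, 17, 23] -> [-20, -22, -40] -> [-23, -25, -43] -> [-115, -125, -215] -> [-115, -125, -215] -> -455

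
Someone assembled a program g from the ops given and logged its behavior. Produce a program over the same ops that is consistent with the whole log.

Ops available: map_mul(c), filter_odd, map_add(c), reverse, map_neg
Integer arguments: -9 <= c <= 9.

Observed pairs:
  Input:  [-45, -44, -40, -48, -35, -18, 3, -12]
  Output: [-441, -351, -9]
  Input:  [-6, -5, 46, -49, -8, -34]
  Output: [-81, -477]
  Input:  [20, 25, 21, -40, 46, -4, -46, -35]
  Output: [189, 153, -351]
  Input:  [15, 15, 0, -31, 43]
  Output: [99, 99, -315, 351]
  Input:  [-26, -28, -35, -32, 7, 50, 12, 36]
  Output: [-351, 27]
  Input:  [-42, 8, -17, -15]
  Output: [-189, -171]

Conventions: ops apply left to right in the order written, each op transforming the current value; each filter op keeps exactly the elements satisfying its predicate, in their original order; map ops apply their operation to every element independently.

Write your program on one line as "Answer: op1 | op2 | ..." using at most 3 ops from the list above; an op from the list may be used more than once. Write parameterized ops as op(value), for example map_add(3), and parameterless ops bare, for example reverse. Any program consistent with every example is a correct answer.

map_add(-4) | map_mul(9) | filter_odd

Check, running the answer program on each example:
  [-45, -44, -40, -48, -35, -18, 3, -12] -> [-49, -48, -44, -52, -39, -22, -1, -16] -> [-441, -432, -396, -468, -351, -198, -9, -144] -> [-441, -351, -9]
  [-6, -5, 46, -49, -8, -34] -> [-10, -9, 42, -53, -12, -38] -> [-90, -81, 378, -477, -108, -342] -> [-81, -477]
  [20, 25, 21, -40, 46, -4, -46, -35] -> [16, 21, 17, -44, 42, -8, -50, -39] -> [144, 189, 153, -396, 378, -72, -450, -351] -> [189, 153, -351]
  [15, 15, 0, -31, 43] -> [11, 11, -4, -35, 39] -> [99, 99, -36, -315, 351] -> [99, 99, -315, 351]
  [-26, -28, -35, -32, 7, 50, 12, 36] -> [-30, -32, -39, -36, 3, 46, 8, 32] -> [-270, -288, -351, -324, 27, 414, 72, 288] -> [-351, 27]
  [-42, 8, -17, -15] -> [-46, 4, -21, -19] -> [-414, 36, -189, -171] -> [-189, -171]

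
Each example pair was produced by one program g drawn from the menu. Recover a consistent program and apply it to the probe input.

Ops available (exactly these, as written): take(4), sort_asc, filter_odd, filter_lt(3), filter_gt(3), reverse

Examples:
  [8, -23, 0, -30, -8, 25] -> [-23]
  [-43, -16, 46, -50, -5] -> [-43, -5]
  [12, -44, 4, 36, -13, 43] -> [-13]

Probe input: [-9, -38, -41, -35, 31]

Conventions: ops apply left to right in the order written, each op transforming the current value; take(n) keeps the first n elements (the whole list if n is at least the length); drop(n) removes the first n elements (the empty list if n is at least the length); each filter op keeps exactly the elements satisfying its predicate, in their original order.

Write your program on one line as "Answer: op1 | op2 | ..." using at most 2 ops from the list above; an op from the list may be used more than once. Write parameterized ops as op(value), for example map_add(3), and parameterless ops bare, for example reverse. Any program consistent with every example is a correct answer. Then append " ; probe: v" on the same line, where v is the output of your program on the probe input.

filter_lt(3) | filter_odd ; probe: [-9, -41, -35]

Check, running the answer program on each example:
  [8, -23, 0, -30, -8, 25] -> [-23, 0, -30, -8] -> [-23]
  [-43, -16, 46, -50, -5] -> [-43, -16, -50, -5] -> [-43, -5]
  [12, -44, 4, 36, -13, 43] -> [-44, -13] -> [-13]
  probe: [-9, -38, -41, -35, 31] -> [-9, -38, -41, -35] -> [-9, -41, -35]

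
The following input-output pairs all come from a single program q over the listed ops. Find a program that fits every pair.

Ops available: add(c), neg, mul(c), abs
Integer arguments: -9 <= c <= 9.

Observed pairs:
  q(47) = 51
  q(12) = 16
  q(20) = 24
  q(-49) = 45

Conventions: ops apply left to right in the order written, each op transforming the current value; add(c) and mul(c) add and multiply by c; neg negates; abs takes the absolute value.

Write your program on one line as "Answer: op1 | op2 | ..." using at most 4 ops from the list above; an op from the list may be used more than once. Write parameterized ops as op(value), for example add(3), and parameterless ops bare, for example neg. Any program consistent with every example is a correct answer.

add(-2) | neg | add(-6) | abs

Check, running the answer program on each example:
  47 -> 45 -> -45 -> -51 -> 51
  12 -> 10 -> -10 -> -16 -> 16
  20 -> 18 -> -18 -> -24 -> 24
  -49 -> -51 -> 51 -> 45 -> 45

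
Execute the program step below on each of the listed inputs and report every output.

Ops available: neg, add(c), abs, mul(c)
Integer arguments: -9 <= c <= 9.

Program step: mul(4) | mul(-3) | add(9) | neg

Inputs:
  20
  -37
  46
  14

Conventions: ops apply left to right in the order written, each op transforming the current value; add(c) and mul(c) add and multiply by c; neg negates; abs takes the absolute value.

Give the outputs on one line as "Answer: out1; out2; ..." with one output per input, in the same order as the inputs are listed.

Execution, op by op:
  20 -> 80 -> -240 -> -231 -> 231
  -37 -> -148 -> 444 -> 453 -> -453
  46 -> 184 -> -552 -> -543 -> 543
  14 -> 56 -> -168 -> -159 -> 159

231; -453; 543; 159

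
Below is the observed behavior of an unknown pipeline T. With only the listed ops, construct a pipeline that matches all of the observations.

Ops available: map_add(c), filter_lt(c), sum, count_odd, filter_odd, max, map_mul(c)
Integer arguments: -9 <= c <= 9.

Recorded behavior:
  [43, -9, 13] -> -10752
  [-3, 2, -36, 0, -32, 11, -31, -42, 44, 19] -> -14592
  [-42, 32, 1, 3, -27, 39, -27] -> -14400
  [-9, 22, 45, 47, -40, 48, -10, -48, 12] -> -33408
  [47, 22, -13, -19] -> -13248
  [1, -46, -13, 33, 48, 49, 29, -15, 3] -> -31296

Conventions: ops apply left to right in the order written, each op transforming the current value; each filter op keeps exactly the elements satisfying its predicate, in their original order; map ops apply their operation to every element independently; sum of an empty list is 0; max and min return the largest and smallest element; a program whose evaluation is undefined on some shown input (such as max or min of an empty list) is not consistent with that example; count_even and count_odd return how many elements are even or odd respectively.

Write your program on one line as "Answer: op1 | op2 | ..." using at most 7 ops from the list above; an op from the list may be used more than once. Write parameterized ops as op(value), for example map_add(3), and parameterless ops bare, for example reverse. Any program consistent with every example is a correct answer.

map_mul(8) | map_mul(-6) | filter_lt(1) | map_mul(4) | filter_lt(-1) | sum

Check, running the answer program on each example:
  [43, -9, 13] -> [344, -72, 104] -> [-2064, 432, -624] -> [-2064, -624] -> [-8256, -2496] -> [-8256, -2496] -> -10752
  [-3, 2, -36, 0, -32, 11, -31, -42, 44, 19] -> [-24, 16, -288, 0, -256, 88, -248, -336, 352, 152] -> [144, -96, 1728, 0, 1536, -528, 1488, 2016, -2112, -912] -> [-96, 0, -528, -2112, -912] -> [-384, 0, -2112, -8448, -3648] -> [-384, -2112, -8448, -3648] -> -14592
  [-42, 32, 1, 3, -27, 39, -27] -> [-336, 256, 8, 24, -216, 312, -216] -> [2016, -1536, -48, -144, 1296, -1872, 1296] -> [-1536, -48, -144, -1872] -> [-6144, -192, -576, -7488] -> [-6144, -192, -576, -7488] -> -14400
  [-9, 22, 45, 47, -40, 48, -10, -48, 12] -> [-72, 176, 360, 376, -320, 384, -80, -384, 96] -> [432, -1056, -2160, -2256, 1920, -2304, 480, 2304, -576] -> [-1056, -2160, -2256, -2304, -576] -> [-4224, -8640, -9024, -9216, -2304] -> [-4224, -8640, -9024, -9216, -2304] -> -33408
  [47, 22, -13, -19] -> [376, 176, -104, -152] -> [-2256, -1056, 624, 912] -> [-2256, -1056] -> [-9024, -4224] -> [-9024, -4224] -> -13248
  [1, -46, -13, 33, 48, 49, 29, -15, 3] -> [8, -368, -104, 264, 384, 392, 232, -120, 24] -> [-48, 2208, 624, -1584, -2304, -2352, -1392, 720, -144] -> [-48, -1584, -2304, -2352, -1392, -144] -> [-192, -6336, -9216, -9408, -5568, -576] -> [-192, -6336, -9216, -9408, -5568, -576] -> -31296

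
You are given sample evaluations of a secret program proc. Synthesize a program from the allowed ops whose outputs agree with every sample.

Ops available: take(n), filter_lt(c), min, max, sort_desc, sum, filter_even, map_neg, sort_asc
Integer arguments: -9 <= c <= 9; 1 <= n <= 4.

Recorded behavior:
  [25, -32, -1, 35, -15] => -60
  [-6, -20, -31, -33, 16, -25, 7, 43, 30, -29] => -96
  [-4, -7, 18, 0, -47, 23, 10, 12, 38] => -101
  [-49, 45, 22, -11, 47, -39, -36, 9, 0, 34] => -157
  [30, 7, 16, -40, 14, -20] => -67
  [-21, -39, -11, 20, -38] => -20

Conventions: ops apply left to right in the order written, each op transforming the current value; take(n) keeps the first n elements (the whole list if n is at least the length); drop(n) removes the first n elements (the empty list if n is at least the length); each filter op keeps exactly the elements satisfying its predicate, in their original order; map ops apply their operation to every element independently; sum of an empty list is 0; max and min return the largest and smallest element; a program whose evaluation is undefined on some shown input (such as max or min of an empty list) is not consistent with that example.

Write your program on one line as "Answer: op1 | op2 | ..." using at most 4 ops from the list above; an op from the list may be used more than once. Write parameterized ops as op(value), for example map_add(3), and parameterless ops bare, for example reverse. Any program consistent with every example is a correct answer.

map_neg | filter_lt(-1) | sum

Check, running the answer program on each example:
  [25, -32, -1, 35, -15] -> [-25, 32, 1, -35, 15] -> [-25, -35] -> -60
  [-6, -20, -31, -33, 16, -25, 7, 43, 30, -29] -> [6, 20, 31, 33, -16, 25, -7, -43, -30, 29] -> [-16, -7, -43, -30] -> -96
  [-4, -7, 18, 0, -47, 23, 10, 12, 38] -> [4, 7, -18, 0, 47, -23, -10, -12, -38] -> [-18, -23, -10, -12, -38] -> -101
  [-49, 45, 22, -11, 47, -39, -36, 9, 0, 34] -> [49, -45, -22, 11, -47, 39, 36, -9, 0, -34] -> [-45, -22, -47, -9, -34] -> -157
  [30, 7, 16, -40, 14, -20] -> [-30, -7, -16, 40, -14, 20] -> [-30, -7, -16, -14] -> -67
  [-21, -39, -11, 20, -38] -> [21, 39, 11, -20, 38] -> [-20] -> -20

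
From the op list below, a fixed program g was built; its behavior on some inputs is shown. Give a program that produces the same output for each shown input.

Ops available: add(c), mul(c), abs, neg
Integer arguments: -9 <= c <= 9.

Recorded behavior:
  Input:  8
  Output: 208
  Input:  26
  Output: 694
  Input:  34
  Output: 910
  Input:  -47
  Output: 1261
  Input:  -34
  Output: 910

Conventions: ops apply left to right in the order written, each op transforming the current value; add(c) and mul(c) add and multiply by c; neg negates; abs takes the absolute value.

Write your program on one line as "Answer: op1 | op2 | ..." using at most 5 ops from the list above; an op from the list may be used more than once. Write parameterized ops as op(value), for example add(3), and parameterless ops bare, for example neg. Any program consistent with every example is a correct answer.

abs | mul(9) | neg | mul(-3) | add(-8)

Check, running the answer program on each example:
  8 -> 8 -> 72 -> -72 -> 216 -> 208
  26 -> 26 -> 234 -> -234 -> 702 -> 694
  34 -> 34 -> 306 -> -306 -> 918 -> 910
  -47 -> 47 -> 423 -> -423 -> 1269 -> 1261
  -34 -> 34 -> 306 -> -306 -> 918 -> 910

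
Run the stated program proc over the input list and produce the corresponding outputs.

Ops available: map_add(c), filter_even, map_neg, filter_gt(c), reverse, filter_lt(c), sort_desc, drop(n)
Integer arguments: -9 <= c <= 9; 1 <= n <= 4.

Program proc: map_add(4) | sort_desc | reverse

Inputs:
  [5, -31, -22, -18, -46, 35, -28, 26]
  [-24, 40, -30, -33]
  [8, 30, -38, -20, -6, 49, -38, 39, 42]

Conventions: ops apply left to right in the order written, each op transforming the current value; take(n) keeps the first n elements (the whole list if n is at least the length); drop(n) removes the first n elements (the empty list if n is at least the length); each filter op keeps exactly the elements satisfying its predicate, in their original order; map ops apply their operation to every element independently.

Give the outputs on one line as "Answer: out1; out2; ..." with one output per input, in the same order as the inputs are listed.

[-42, -27, -24, -18, -14, 9, 30, 39]; [-29, -26, -20, 44]; [-34, -34, -16, -2, 12, 34, 43, 46, 53]

Execution, op by op:
  [5, -31, -22, -18, -46, 35, -28, 26] -> [9, -27, -18, -14, -42, 39, -24, 30] -> [39, 30, 9, -14, -18, -24, -27, -42] -> [-42, -27, -24, -18, -14, 9, 30, 39]
  [-24, 40, -30, -33] -> [-20, 44, -26, -29] -> [44, -20, -26, -29] -> [-29, -26, -20, 44]
  [8, 30, -38, -20, -6, 49, -38, 39, 42] -> [12, 34, -34, -16, -2, 53, -34, 43, 46] -> [53, 46, 43, 34, 12, -2, -16, -34, -34] -> [-34, -34, -16, -2, 12, 34, 43, 46, 53]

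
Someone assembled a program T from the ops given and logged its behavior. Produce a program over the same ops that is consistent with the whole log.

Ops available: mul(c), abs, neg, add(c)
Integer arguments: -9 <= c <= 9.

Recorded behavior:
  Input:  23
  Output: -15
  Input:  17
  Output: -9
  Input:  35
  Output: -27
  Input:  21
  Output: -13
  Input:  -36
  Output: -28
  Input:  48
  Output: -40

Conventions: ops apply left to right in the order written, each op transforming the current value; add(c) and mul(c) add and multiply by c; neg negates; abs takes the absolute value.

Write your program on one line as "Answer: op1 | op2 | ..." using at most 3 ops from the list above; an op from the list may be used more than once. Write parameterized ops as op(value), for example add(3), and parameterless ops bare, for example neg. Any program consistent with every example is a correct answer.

abs | neg | add(8)

Check, running the answer program on each example:
  23 -> 23 -> -23 -> -15
  17 -> 17 -> -17 -> -9
  35 -> 35 -> -35 -> -27
  21 -> 21 -> -21 -> -13
  -36 -> 36 -> -36 -> -28
  48 -> 48 -> -48 -> -40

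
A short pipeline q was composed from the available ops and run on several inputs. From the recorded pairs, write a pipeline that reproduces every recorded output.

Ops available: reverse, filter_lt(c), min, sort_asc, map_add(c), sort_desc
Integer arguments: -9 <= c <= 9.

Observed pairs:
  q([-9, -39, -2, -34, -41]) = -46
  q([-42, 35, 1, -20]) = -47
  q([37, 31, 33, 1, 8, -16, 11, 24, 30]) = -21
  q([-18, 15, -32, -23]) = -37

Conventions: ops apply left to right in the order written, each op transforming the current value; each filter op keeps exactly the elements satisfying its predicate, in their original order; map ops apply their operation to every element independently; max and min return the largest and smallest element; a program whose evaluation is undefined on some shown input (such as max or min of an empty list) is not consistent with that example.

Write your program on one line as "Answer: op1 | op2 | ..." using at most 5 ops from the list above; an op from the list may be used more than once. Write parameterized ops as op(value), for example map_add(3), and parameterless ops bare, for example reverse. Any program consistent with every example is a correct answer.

filter_lt(-5) | map_add(-7) | map_add(2) | reverse | min

Check, running the answer program on each example:
  [-9, -39, -2, -34, -41] -> [-9, -39, -34, -41] -> [-16, -46, -41, -48] -> [-14, -44, -39, -46] -> [-46, -39, -44, -14] -> -46
  [-42, 35, 1, -20] -> [-42, -20] -> [-49, -27] -> [-47, -25] -> [-25, -47] -> -47
  [37, 31, 33, 1, 8, -16, 11, 24, 30] -> [-16] -> [-23] -> [-21] -> [-21] -> -21
  [-18, 15, -32, -23] -> [-18, -32, -23] -> [-25, -39, -30] -> [-23, -37, -28] -> [-28, -37, -23] -> -37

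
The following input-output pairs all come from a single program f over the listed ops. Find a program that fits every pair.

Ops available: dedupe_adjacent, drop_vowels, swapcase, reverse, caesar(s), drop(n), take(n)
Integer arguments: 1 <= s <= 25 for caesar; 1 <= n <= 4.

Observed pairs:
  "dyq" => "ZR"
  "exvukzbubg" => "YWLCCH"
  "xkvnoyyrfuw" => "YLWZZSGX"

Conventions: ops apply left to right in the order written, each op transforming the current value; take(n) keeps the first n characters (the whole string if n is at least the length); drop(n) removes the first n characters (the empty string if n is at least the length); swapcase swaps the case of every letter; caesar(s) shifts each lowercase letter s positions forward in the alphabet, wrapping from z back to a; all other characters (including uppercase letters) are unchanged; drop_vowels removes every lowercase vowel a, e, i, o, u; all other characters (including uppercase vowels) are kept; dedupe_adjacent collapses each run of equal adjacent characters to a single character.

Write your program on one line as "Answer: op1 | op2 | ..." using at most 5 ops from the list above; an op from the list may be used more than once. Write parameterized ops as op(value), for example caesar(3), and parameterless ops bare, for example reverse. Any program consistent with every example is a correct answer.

drop_vowels | caesar(1) | drop_vowels | swapcase

Check, running the answer program on each example:
  "dyq" -> "dyq" -> "ezr" -> "zr" -> "ZR"
  "exvukzbubg" -> "xvkzbbg" -> "ywlacch" -> "ywlcch" -> "YWLCCH"
  "xkvnoyyrfuw" -> "xkvnyyrfw" -> "ylwozzsgx" -> "ylwzzsgx" -> "YLWZZSGX"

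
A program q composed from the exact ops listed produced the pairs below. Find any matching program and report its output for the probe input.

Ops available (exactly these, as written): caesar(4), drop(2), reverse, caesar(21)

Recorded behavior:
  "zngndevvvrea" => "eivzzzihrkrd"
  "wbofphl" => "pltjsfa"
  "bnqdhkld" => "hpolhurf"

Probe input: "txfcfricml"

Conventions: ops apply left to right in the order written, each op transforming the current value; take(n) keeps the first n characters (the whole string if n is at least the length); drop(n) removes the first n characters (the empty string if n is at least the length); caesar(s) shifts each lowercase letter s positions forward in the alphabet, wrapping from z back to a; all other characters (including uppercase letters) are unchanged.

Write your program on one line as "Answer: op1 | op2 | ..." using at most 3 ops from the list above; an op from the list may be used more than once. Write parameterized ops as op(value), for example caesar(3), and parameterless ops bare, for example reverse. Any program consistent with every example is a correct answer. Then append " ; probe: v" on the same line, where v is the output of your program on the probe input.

caesar(4) | reverse ; probe: "pqgmvjgjbx"

Check, running the answer program on each example:
  "zngndevvvrea" -> "drkrhizzzvie" -> "eivzzzihrkrd"
  "wbofphl" -> "afsjtlp" -> "pltjsfa"
  "bnqdhkld" -> "fruhloph" -> "hpolhurf"
  probe: "txfcfricml" -> "xbjgjvmgqp" -> "pqgmvjgjbx"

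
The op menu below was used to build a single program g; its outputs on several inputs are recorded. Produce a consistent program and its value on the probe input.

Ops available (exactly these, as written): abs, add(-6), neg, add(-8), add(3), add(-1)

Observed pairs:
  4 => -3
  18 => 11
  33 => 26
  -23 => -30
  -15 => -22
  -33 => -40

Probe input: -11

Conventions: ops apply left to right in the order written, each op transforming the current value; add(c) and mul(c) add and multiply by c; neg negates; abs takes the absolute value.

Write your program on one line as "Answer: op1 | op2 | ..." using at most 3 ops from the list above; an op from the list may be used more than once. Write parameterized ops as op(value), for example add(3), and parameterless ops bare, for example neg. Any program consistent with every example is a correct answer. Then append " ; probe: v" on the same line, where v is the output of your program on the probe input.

add(-6) | add(-1) ; probe: -18

Check, running the answer program on each example:
  4 -> -2 -> -3
  18 -> 12 -> 11
  33 -> 27 -> 26
  -23 -> -29 -> -30
  -15 -> -21 -> -22
  -33 -> -39 -> -40
  probe: -11 -> -17 -> -18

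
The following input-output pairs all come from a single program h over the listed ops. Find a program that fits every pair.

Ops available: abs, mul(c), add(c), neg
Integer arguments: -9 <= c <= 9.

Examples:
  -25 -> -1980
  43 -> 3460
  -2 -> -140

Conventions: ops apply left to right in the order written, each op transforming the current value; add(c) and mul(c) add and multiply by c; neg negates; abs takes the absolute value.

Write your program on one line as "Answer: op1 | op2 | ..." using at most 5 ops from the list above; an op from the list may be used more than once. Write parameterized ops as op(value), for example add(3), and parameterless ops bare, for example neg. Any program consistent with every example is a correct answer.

mul(8) | add(2) | mul(2) | mul(5)

Check, running the answer program on each example:
  -25 -> -200 -> -198 -> -396 -> -1980
  43 -> 344 -> 346 -> 692 -> 3460
  -2 -> -16 -> -14 -> -28 -> -140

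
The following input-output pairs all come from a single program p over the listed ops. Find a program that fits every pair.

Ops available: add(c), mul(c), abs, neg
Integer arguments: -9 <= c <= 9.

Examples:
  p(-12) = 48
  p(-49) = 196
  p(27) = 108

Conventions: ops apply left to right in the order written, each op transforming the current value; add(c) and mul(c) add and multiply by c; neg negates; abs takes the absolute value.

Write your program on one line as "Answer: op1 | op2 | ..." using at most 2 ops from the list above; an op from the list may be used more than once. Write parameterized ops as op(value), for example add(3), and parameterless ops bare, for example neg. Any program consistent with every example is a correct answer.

mul(-4) | abs

Check, running the answer program on each example:
  -12 -> 48 -> 48
  -49 -> 196 -> 196
  27 -> -108 -> 108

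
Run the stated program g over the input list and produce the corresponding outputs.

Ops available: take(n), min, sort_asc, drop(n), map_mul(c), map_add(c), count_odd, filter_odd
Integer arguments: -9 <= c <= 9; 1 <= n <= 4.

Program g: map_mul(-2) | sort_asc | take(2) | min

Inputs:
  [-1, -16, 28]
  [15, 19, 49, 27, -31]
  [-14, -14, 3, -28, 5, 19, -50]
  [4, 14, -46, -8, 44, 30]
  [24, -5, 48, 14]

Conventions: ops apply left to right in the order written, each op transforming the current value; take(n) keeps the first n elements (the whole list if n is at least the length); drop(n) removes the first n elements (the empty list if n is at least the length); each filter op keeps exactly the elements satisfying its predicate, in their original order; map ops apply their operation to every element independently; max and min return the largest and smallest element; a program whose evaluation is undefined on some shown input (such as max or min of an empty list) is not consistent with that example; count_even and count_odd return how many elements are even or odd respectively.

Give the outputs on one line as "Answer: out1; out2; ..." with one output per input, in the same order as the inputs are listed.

Execution, op by op:
  [-1, -16, 28] -> [2, 32, -56] -> [-56, 2, 32] -> [-56, 2] -> -56
  [15, 19, 49, 27, -31] -> [-30, -38, -98, -54, 62] -> [-98, -54, -38, -30, 62] -> [-98, -54] -> -98
  [-14, -14, 3, -28, 5, 19, -50] -> [28, 28, -6, 56, -10, -38, 100] -> [-38, -10, -6, 28, 28, 56, 100] -> [-38, -10] -> -38
  [4, 14, -46, -8, 44, 30] -> [-8, -28, 92, 16, -88, -60] -> [-88, -60, -28, -8, 16, 92] -> [-88, -60] -> -88
  [24, -5, 48, 14] -> [-48, 10, -96, -28] -> [-96, -48, -28, 10] -> [-96, -48] -> -96

-56; -98; -38; -88; -96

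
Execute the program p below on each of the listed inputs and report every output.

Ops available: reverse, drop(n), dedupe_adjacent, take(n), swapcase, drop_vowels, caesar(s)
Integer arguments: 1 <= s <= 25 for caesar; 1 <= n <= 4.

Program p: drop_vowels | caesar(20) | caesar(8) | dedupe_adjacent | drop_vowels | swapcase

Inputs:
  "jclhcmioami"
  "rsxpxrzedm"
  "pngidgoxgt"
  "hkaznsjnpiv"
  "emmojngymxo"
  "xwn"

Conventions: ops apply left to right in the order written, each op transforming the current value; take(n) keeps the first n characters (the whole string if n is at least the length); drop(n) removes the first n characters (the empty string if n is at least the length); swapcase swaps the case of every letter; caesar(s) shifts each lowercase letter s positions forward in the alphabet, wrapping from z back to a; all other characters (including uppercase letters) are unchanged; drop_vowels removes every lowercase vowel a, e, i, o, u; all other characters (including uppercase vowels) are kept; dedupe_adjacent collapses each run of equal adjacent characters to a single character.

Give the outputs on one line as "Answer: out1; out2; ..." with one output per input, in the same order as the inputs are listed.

"LNJ"; "TZRZTBF"; "RPFZV"; "JMBPLPRX"; "LPZ"; "ZYP"

Execution, op by op:
  "jclhcmioami" -> "jclhcmm" -> "dwfbwgg" -> "lenjeoo" -> "lenjeo" -> "lnj" -> "LNJ"
  "rsxpxrzedm" -> "rsxpxrzdm" -> "lmrjrltxg" -> "tuzrztbfo" -> "tuzrztbfo" -> "tzrztbf" -> "TZRZTBF"
  "pngidgoxgt" -> "pngdgxgt" -> "jhaxaran" -> "rpifiziv" -> "rpifiziv" -> "rpfzv" -> "RPFZV"
  "hkaznsjnpiv" -> "hkznsjnpv" -> "bethmdhjp" -> "jmbpulprx" -> "jmbpulprx" -> "jmbplprx" -> "JMBPLPRX"
  "emmojngymxo" -> "mmjngymx" -> "ggdhasgr" -> "oolpiaoz" -> "olpiaoz" -> "lpz" -> "LPZ"
  "xwn" -> "xwn" -> "rqh" -> "zyp" -> "zyp" -> "zyp" -> "ZYP"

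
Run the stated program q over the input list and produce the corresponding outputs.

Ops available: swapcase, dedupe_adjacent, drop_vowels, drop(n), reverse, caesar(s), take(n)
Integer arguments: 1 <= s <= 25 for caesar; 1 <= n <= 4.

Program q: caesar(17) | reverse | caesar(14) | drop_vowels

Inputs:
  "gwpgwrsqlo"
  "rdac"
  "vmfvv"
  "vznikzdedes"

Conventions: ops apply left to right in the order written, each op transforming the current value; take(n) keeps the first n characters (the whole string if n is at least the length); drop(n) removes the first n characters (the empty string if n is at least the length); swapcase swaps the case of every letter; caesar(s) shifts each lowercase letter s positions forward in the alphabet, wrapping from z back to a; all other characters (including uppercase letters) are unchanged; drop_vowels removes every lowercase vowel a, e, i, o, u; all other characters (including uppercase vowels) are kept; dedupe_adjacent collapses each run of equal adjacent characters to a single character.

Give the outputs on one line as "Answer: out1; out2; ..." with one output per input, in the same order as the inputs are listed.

"tqvxwblbl"; "hfw"; "kr"; "xjjpns"

Execution, op by op:
  "gwpgwrsqlo" -> "xngxnijhcf" -> "fchjinxgnx" -> "tqvxwblubl" -> "tqvxwblbl"
  "rdac" -> "iurt" -> "trui" -> "hfiw" -> "hfw"
  "vmfvv" -> "mdwmm" -> "mmwdm" -> "aakra" -> "kr"
  "vznikzdedes" -> "mqezbquvuvj" -> "jvuvuqbzeqm" -> "xjijiepnsea" -> "xjjpns"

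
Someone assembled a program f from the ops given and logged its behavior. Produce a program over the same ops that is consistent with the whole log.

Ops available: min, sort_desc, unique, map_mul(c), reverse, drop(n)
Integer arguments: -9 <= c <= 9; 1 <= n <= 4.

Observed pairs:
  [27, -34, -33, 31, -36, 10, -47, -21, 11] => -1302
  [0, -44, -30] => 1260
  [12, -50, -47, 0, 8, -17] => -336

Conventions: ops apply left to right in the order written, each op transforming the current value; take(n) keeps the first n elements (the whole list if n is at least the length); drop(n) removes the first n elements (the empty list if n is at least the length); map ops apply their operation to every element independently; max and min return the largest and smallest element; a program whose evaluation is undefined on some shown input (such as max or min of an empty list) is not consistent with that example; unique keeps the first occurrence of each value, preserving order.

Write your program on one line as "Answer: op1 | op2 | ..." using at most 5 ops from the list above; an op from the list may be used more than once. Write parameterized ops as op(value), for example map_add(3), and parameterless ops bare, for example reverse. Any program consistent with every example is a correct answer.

drop(2) | map_mul(6) | reverse | map_mul(-7) | min

Check, running the answer program on each example:
  [27, -34, -33, 31, -36, 10, -47, -21, 11] -> [-33, 31, -36, 10, -47, -21, 11] -> [-198, 186, -216, 60, -282, -126, 66] -> [66, -126, -282, 60, -216, 186, -198] -> [-462, 882, 1974, -420, 1512, -1302, 1386] -> -1302
  [0, -44, -30] -> [-30] -> [-180] -> [-180] -> [1260] -> 1260
  [12, -50, -47, 0, 8, -17] -> [-47, 0, 8, -17] -> [-282, 0, 48, -102] -> [-102, 48, 0, -282] -> [714, -336, 0, 1974] -> -336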